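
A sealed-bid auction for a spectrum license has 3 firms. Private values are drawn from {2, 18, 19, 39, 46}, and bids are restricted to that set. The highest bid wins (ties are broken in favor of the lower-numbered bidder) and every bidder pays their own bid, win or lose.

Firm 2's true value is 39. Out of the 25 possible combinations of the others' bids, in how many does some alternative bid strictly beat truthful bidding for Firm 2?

19

Others bid (2, 2): truth gives 0; bid 18 gives 21 > 0. Violating.
Others bid (2, 18): truth gives 0; bid 18 gives 21 > 0. Violating.
Others bid (2, 19): truth gives 0; bid 19 gives 20 > 0. Violating.
Others bid (2, 46): truth gives -39; bid 2 gives -2 > -39. Violating.
Others bid (2, 39): truth gives 0; no alternative beats it.
Others bid (18, 39): truth gives 0; no alternative beats it.
(Checking all 25 profiles: 19 have a profitable deviation, 6 do not.)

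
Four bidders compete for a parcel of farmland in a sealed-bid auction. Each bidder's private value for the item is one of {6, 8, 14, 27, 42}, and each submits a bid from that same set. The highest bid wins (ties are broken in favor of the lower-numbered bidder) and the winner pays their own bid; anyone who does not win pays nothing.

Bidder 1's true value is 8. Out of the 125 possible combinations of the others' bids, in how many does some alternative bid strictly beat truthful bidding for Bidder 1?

Others bid (6, 6, 6): truth gives 0; bid 6 gives 2 > 0. Violating.
Others bid (6, 6, 8): truth gives 0; no alternative beats it.
Others bid (6, 6, 14): truth gives 0; no alternative beats it.
(Checking all 125 profiles: 1 has a profitable deviation, 124 do not.)

1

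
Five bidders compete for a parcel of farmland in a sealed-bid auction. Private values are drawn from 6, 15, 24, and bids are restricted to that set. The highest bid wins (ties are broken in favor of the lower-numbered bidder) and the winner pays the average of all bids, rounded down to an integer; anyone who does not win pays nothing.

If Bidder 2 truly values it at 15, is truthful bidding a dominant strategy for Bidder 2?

No

Consider the case where Bidder 1 bids 6, Bidder 3 bids 6, Bidder 4 bids 6 and Bidder 5 bids 24.
Truthful bid 15: loses, pays 0, utility 0.
Bid 24 instead: wins, pays 13, utility 15 - 13 = 2.
Since 2 > 0, bidding 24 is strictly better here, so truthful bidding is not dominant.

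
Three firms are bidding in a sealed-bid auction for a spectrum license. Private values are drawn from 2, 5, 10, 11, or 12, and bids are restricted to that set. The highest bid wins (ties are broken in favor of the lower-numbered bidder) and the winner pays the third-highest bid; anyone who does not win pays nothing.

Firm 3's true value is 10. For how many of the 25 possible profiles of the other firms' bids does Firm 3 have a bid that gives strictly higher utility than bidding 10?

8

Others bid (2, 10): truth gives 0; bid 11 gives 8 > 0. Violating.
Others bid (2, 11): truth gives 0; bid 12 gives 8 > 0. Violating.
Others bid (5, 10): truth gives 0; bid 11 gives 5 > 0. Violating.
Others bid (5, 11): truth gives 0; bid 12 gives 5 > 0. Violating.
Others bid (2, 2): truth gives 8; no alternative beats it.
Others bid (2, 5): truth gives 8; no alternative beats it.
(Checking all 25 profiles: 8 have a profitable deviation, 17 do not.)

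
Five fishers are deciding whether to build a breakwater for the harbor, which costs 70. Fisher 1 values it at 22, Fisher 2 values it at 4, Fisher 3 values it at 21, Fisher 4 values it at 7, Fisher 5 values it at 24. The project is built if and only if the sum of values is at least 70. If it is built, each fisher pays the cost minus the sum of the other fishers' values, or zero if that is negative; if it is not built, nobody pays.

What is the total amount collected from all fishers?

43

Total value 78 ≥ cost 70, so it is built.
Fisher 1: others sum to 56; max(0, 70 - 56) = 14.
Fisher 2: others sum to 74; max(0, 70 - 74) = 0.
Fisher 3: others sum to 57; max(0, 70 - 57) = 13.
Fisher 4: others sum to 71; max(0, 70 - 71) = 0.
Fisher 5: others sum to 54; max(0, 70 - 54) = 16.
Total collected = 14 + 0 + 13 + 0 + 16 = 43.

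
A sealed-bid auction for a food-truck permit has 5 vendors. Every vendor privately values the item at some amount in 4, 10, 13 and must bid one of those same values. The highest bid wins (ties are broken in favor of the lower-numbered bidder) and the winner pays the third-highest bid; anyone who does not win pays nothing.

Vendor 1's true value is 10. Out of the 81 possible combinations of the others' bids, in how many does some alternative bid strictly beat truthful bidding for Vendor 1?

Others bid (4, 4, 4, 13): truth gives 0; bid 13 gives 6 > 0. Violating.
Others bid (4, 4, 13, 4): truth gives 0; bid 13 gives 6 > 0. Violating.
Others bid (4, 13, 4, 4): truth gives 0; bid 13 gives 6 > 0. Violating.
Others bid (13, 4, 4, 4): truth gives 0; bid 13 gives 6 > 0. Violating.
Others bid (4, 4, 4, 4): truth gives 6; no alternative beats it.
Others bid (4, 4, 4, 10): truth gives 6; no alternative beats it.
(Checking all 81 profiles: 4 have a profitable deviation, 77 do not.)

4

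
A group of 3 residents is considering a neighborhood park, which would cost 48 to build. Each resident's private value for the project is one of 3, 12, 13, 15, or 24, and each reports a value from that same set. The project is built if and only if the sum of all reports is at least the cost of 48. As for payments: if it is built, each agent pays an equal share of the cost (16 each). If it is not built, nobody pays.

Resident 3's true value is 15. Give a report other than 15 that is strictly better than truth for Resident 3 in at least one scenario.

Suppose Resident 1 reports 12 and Resident 2 reports 24.
Report 15: project built, pays 16, utility 15 - 16 = -1.
Report 3: project not built, utility 0.
So reporting 3 beats truth here (0 > -1).

3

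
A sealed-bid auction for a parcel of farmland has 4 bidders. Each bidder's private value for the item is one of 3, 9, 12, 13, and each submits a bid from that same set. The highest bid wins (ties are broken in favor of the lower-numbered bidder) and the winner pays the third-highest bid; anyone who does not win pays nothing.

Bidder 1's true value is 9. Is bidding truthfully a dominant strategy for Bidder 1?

No

Consider the case where Bidder 2 bids 3, Bidder 3 bids 3 and Bidder 4 bids 12.
Truthful bid 9: loses, pays 0, utility 0.
Bid 12 instead: wins, pays 3, utility 9 - 3 = 6.
Since 6 > 0, bidding 12 is strictly better here, so truthful bidding is not dominant.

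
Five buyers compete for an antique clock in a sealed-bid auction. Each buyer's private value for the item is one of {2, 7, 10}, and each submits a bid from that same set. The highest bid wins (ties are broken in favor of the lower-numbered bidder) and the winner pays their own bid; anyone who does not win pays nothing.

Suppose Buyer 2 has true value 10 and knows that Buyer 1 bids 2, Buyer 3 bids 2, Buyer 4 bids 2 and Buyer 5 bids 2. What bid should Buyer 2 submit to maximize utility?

7

Bid 2: loses, pays 0, utility 0.
Bid 7: wins, pays 7, utility 10 - 7 = 3.
Bid 10: wins, pays 10, utility 10 - 10 = 0.
The best choice is 7 with utility 3.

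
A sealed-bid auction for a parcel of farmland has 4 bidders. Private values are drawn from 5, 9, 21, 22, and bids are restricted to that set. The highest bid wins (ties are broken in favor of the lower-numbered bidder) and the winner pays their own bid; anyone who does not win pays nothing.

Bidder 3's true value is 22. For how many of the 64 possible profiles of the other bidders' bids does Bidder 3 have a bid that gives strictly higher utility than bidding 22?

Others bid (5, 5, 5): truth gives 0; bid 9 gives 13 > 0. Violating.
Others bid (5, 5, 9): truth gives 0; bid 9 gives 13 > 0. Violating.
Others bid (5, 5, 21): truth gives 0; bid 21 gives 1 > 0. Violating.
Others bid (5, 9, 5): truth gives 0; bid 21 gives 1 > 0. Violating.
Others bid (5, 5, 22): truth gives 0; no alternative beats it.
Others bid (5, 9, 22): truth gives 0; no alternative beats it.
(Checking all 64 profiles: 12 have a profitable deviation, 52 do not.)

12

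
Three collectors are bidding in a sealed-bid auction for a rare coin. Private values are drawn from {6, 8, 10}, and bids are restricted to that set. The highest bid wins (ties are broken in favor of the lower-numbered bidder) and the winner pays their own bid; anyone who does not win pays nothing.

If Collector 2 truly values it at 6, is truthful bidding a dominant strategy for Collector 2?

Yes

Check each profile of the others' bids and compare truth against every alternative bid.
Others bid (6, 6): truth gives 0, best alternative gives -2.
Others bid (6, 8): truth gives 0, best alternative gives -2.
Others bid (6, 10): truth gives 0, best alternative gives 0.
Others bid (8, 6): truth gives 0, best alternative gives 0.
Others bid (8, 8): truth gives 0, best alternative gives 0.
Others bid (8, 10): truth gives 0, best alternative gives 0.
(Remaining 3 profiles checked similarly; truth is weakly best in each.)
In every case the truthful bid is at least as good as any alternative, so it is a dominant strategy.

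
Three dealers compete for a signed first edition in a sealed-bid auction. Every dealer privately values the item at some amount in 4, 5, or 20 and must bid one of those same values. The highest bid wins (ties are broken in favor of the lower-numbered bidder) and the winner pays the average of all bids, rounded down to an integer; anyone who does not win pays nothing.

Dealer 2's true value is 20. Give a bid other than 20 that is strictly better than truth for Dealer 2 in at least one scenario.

5

Suppose Dealer 1 bids 4 and Dealer 3 bids 4.
Bid 20: wins, pays 9, utility 20 - 9 = 11.
Bid 5: wins, pays 4, utility 20 - 4 = 16.
So bidding 5 beats truth here (16 > 11).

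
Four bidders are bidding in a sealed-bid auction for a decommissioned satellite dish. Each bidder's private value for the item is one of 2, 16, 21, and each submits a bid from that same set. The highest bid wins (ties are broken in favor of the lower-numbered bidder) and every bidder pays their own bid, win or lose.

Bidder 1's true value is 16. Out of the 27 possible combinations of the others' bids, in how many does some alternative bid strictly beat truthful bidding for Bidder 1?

20

Others bid (2, 2, 2): truth gives 0; bid 2 gives 14 > 0. Violating.
Others bid (2, 2, 21): truth gives -16; bid 2 gives -2 > -16. Violating.
Others bid (2, 16, 21): truth gives -16; bid 2 gives -2 > -16. Violating.
Others bid (2, 21, 2): truth gives -16; bid 2 gives -2 > -16. Violating.
Others bid (2, 2, 16): truth gives 0; no alternative beats it.
Others bid (2, 16, 2): truth gives 0; no alternative beats it.
(Checking all 27 profiles: 20 have a profitable deviation, 7 do not.)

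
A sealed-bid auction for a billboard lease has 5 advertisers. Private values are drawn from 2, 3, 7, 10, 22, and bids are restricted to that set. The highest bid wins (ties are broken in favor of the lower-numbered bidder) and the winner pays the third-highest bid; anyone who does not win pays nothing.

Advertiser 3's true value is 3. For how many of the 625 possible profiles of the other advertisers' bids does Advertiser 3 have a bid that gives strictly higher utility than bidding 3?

12

Others bid (2, 2, 2, 7): truth gives 0; bid 7 gives 1 > 0. Violating.
Others bid (2, 2, 2, 10): truth gives 0; bid 10 gives 1 > 0. Violating.
Others bid (2, 2, 2, 22): truth gives 0; bid 22 gives 1 > 0. Violating.
Others bid (2, 2, 7, 2): truth gives 0; bid 7 gives 1 > 0. Violating.
Others bid (2, 2, 2, 2): truth gives 1; no alternative beats it.
Others bid (2, 2, 2, 3): truth gives 1; no alternative beats it.
(Checking all 625 profiles: 12 have a profitable deviation, 613 do not.)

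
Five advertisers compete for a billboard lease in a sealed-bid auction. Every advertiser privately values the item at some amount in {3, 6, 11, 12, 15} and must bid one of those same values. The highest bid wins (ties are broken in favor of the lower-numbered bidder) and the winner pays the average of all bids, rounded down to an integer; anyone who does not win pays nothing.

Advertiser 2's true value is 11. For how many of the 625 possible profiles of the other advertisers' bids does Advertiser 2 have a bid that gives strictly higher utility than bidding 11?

287

Others bid (3, 3, 3, 3): truth gives 7; bid 6 gives 8 > 7. Violating.
Others bid (3, 3, 3, 6): truth gives 6; bid 6 gives 7 > 6. Violating.
Others bid (3, 3, 3, 12): truth gives 0; bid 12 gives 5 > 0. Violating.
Others bid (3, 3, 3, 15): truth gives 0; bid 15 gives 4 > 0. Violating.
Others bid (3, 3, 3, 11): truth gives 5; no alternative beats it.
Others bid (3, 3, 6, 11): truth gives 5; no alternative beats it.
(Checking all 625 profiles: 287 have a profitable deviation, 338 do not.)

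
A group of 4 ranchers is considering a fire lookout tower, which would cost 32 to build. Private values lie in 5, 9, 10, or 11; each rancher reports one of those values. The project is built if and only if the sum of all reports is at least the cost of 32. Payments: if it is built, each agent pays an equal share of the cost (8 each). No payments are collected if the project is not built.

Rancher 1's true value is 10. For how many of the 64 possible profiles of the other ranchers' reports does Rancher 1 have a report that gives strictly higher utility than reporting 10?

Others report (5, 5, 11): truth gives 0; report 11 gives 2 > 0. Violating.
Others report (5, 11, 5): truth gives 0; report 11 gives 2 > 0. Violating.
Others report (11, 5, 5): truth gives 0; report 11 gives 2 > 0. Violating.
Others report (5, 5, 5): truth gives 0; no alternative beats it.
Others report (5, 5, 9): truth gives 0; no alternative beats it.
(Checking all 64 profiles: 3 have a profitable deviation, 61 do not.)

3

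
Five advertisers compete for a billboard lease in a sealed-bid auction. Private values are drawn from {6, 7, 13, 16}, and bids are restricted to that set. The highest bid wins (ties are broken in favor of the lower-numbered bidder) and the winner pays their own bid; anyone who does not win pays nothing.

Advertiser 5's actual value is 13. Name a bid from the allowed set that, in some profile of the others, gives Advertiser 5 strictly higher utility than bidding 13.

7

Suppose Advertiser 1 bids 6, Advertiser 2 bids 6, Advertiser 3 bids 6 and Advertiser 4 bids 6.
Bid 13: wins, pays 13, utility 13 - 13 = 0.
Bid 7: wins, pays 7, utility 13 - 7 = 6.
So bidding 7 beats truth here (6 > 0).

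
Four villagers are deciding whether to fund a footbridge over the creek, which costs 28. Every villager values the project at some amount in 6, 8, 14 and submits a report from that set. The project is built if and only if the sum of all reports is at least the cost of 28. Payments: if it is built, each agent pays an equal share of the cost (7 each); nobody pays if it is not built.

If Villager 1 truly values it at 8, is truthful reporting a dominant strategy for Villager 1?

No

Consider the case where Villager 2 reports 6, Villager 3 reports 6 and Villager 4 reports 6.
Truthful report 8: project not built, utility 0.
Report 14 instead: project built, pays 7, utility 8 - 7 = 1.
Since 1 > 0, reporting 14 is strictly better here, so truthful reporting is not dominant.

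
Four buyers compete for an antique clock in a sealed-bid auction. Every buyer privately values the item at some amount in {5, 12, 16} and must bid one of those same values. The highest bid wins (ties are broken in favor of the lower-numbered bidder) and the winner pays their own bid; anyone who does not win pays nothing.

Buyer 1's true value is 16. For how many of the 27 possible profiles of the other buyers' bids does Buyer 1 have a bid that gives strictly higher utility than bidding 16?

8

Others bid (5, 5, 5): truth gives 0; bid 5 gives 11 > 0. Violating.
Others bid (5, 5, 12): truth gives 0; bid 12 gives 4 > 0. Violating.
Others bid (5, 12, 5): truth gives 0; bid 12 gives 4 > 0. Violating.
Others bid (5, 12, 12): truth gives 0; bid 12 gives 4 > 0. Violating.
Others bid (5, 5, 16): truth gives 0; no alternative beats it.
Others bid (5, 12, 16): truth gives 0; no alternative beats it.
(Checking all 27 profiles: 8 have a profitable deviation, 19 do not.)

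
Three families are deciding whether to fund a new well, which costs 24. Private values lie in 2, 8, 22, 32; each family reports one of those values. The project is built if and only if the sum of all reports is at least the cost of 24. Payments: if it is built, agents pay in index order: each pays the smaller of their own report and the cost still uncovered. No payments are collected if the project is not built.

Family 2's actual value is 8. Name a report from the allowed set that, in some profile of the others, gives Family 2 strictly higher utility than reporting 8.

Suppose Family 1 reports 2 and Family 3 reports 22.
Report 8: project built, pays 8, utility 8 - 8 = 0.
Report 2: project built, pays 2, utility 8 - 2 = 6.
So reporting 2 beats truth here (6 > 0).

2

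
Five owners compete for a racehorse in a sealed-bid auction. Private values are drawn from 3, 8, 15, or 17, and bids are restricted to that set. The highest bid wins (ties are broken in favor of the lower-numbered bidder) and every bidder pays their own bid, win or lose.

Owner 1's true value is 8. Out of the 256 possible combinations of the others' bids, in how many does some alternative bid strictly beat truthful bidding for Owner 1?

241

Others bid (3, 3, 3, 3): truth gives 0; bid 3 gives 5 > 0. Violating.
Others bid (3, 3, 3, 15): truth gives -8; bid 3 gives -3 > -8. Violating.
Others bid (3, 3, 3, 17): truth gives -8; bid 3 gives -3 > -8. Violating.
Others bid (3, 3, 8, 15): truth gives -8; bid 3 gives -3 > -8. Violating.
Others bid (3, 3, 3, 8): truth gives 0; no alternative beats it.
Others bid (3, 3, 8, 3): truth gives 0; no alternative beats it.
(Checking all 256 profiles: 241 have a profitable deviation, 15 do not.)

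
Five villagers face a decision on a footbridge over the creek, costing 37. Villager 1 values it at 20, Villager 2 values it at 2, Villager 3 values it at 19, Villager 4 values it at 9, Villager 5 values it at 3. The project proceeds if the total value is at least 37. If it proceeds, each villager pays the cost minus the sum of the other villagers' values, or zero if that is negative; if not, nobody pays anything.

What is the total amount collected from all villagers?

Total value 53 ≥ cost 37, so it is built.
Villager 1: others sum to 33; max(0, 37 - 33) = 4.
Villager 2: others sum to 51; max(0, 37 - 51) = 0.
Villager 3: others sum to 34; max(0, 37 - 34) = 3.
Villager 4: others sum to 44; max(0, 37 - 44) = 0.
Villager 5: others sum to 50; max(0, 37 - 50) = 0.
Total collected = 4 + 0 + 3 + 0 + 0 = 7.

7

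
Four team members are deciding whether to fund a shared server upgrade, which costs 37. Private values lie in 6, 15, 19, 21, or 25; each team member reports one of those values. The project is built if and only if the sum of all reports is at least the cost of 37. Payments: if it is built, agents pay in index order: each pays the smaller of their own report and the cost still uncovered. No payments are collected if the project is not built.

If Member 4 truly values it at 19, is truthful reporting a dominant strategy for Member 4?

Check each profile of the others' reports and compare truth against every alternative report.
Others report (6, 6, 25): truth gives 19, best alternative gives 19.
Others report (6, 15, 19): truth gives 19, best alternative gives 19.
Others report (6, 15, 21): truth gives 19, best alternative gives 19.
Others report (6, 15, 25): truth gives 19, best alternative gives 19.
Others report (6, 19, 15): truth gives 19, best alternative gives 19.
Others report (6, 19, 19): truth gives 19, best alternative gives 19.
(Remaining 119 profiles checked similarly; truth is weakly best in each.)
In every case the truthful report is at least as good as any alternative, so it is a dominant strategy.

Yes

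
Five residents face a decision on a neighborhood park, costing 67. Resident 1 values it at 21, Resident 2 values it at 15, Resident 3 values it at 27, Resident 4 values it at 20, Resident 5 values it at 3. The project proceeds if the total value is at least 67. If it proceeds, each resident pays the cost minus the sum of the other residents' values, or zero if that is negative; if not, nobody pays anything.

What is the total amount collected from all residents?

11

Total value 86 ≥ cost 67, so it is built.
Resident 1: others sum to 65; max(0, 67 - 65) = 2.
Resident 2: others sum to 71; max(0, 67 - 71) = 0.
Resident 3: others sum to 59; max(0, 67 - 59) = 8.
Resident 4: others sum to 66; max(0, 67 - 66) = 1.
Resident 5: others sum to 83; max(0, 67 - 83) = 0.
Total collected = 2 + 0 + 8 + 1 + 0 = 11.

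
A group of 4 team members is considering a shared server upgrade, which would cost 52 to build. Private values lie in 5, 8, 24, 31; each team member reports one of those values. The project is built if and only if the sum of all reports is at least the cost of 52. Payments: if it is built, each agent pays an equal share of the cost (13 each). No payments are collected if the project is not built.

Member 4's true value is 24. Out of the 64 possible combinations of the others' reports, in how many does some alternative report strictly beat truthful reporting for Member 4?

Others report (5, 8, 8): truth gives 0; report 31 gives 11 > 0. Violating.
Others report (8, 5, 8): truth gives 0; report 31 gives 11 > 0. Violating.
Others report (8, 8, 5): truth gives 0; report 31 gives 11 > 0. Violating.
Others report (8, 8, 8): truth gives 0; report 31 gives 11 > 0. Violating.
Others report (5, 5, 5): truth gives 0; no alternative beats it.
Others report (5, 5, 8): truth gives 0; no alternative beats it.
(Checking all 64 profiles: 4 have a profitable deviation, 60 do not.)

4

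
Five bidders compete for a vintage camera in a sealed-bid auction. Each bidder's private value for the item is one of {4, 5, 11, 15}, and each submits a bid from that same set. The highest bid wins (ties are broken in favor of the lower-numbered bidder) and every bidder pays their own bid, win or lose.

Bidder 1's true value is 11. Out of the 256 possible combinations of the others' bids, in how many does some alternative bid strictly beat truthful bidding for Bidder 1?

Others bid (4, 4, 4, 4): truth gives 0; bid 4 gives 7 > 0. Violating.
Others bid (4, 4, 4, 5): truth gives 0; bid 5 gives 6 > 0. Violating.
Others bid (4, 4, 4, 15): truth gives -11; bid 4 gives -4 > -11. Violating.
Others bid (4, 4, 5, 4): truth gives 0; bid 5 gives 6 > 0. Violating.
Others bid (4, 4, 4, 11): truth gives 0; no alternative beats it.
Others bid (4, 4, 5, 11): truth gives 0; no alternative beats it.
(Checking all 256 profiles: 191 have a profitable deviation, 65 do not.)

191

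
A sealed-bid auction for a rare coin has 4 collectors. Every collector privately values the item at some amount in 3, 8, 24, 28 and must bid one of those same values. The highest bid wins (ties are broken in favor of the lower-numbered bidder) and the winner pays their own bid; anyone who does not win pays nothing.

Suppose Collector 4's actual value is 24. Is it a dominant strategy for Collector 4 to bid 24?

Consider the case where Collector 1 bids 3, Collector 2 bids 3 and Collector 3 bids 3.
Truthful bid 24: wins, pays 24, utility 24 - 24 = 0.
Bid 8 instead: wins, pays 8, utility 24 - 8 = 16.
Since 16 > 0, bidding 8 is strictly better here, so truthful bidding is not dominant.

No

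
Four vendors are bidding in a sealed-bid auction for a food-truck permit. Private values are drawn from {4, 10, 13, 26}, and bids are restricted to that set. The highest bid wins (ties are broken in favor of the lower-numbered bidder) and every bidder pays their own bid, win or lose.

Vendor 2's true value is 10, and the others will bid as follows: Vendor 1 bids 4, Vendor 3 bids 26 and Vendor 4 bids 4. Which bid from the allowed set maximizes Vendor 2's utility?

4

Bid 4: loses but pays 4, utility -4.
Bid 10: loses but pays 10, utility -10.
Bid 13: loses but pays 13, utility -13.
Bid 26: wins, pays 26, utility 10 - 26 = -16.
The best choice is 4 with utility -4.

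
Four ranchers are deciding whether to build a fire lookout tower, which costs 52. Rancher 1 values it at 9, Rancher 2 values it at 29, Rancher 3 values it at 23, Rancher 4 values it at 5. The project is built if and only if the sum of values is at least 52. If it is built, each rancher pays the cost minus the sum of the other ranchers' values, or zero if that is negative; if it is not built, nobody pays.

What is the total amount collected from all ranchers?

Total value 66 ≥ cost 52, so it is built.
Rancher 1: others sum to 57; max(0, 52 - 57) = 0.
Rancher 2: others sum to 37; max(0, 52 - 37) = 15.
Rancher 3: others sum to 43; max(0, 52 - 43) = 9.
Rancher 4: others sum to 61; max(0, 52 - 61) = 0.
Total collected = 0 + 15 + 9 + 0 = 24.

24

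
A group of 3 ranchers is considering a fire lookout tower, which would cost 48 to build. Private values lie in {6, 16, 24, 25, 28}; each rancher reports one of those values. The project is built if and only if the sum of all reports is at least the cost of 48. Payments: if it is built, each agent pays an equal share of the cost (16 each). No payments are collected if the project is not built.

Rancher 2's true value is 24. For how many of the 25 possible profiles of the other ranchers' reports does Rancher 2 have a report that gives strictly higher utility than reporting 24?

Others report (6, 16): truth gives 0; report 28 gives 8 > 0. Violating.
Others report (16, 6): truth gives 0; report 28 gives 8 > 0. Violating.
Others report (6, 6): truth gives 0; no alternative beats it.
Others report (6, 24): truth gives 8; no alternative beats it.
(Checking all 25 profiles: 2 have a profitable deviation, 23 do not.)

2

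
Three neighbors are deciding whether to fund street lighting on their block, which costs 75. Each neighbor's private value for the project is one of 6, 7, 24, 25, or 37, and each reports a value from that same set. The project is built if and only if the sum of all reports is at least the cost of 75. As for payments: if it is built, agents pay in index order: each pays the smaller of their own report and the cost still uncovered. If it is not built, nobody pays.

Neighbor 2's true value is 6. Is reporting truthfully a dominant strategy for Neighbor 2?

Check each profile of the others' reports and compare truth against every alternative report.
Others report (37, 37): truth gives 0, best alternative gives -1.
Others report (6, 6): truth gives 0, best alternative gives 0.
Others report (6, 7): truth gives 0, best alternative gives 0.
Others report (6, 24): truth gives 0, best alternative gives 0.
Others report (6, 25): truth gives 0, best alternative gives 0.
Others report (6, 37): truth gives 0, best alternative gives 0.
(Remaining 19 profiles checked similarly; truth is weakly best in each.)
In every case the truthful report is at least as good as any alternative, so it is a dominant strategy.

Yes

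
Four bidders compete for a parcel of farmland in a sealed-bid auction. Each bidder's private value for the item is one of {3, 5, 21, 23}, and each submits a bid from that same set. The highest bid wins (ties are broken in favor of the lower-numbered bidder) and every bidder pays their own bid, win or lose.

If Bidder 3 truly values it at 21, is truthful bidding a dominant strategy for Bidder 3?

No

Consider the case where Bidder 1 bids 3, Bidder 2 bids 3 and Bidder 4 bids 3.
Truthful bid 21: wins, pays 21, utility 21 - 21 = 0.
Bid 5 instead: wins, pays 5, utility 21 - 5 = 16.
Since 16 > 0, bidding 5 is strictly better here, so truthful bidding is not dominant.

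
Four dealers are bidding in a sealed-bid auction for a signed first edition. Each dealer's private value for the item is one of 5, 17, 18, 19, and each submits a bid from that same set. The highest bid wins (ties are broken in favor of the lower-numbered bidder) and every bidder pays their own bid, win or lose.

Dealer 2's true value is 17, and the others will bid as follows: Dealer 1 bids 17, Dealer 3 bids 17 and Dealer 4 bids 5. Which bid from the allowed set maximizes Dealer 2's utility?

18

Bid 5: loses but pays 5, utility -5.
Bid 17: loses but pays 17, utility -17.
Bid 18: wins, pays 18, utility 17 - 18 = -1.
Bid 19: wins, pays 19, utility 17 - 19 = -2.
The best choice is 18 with utility -1.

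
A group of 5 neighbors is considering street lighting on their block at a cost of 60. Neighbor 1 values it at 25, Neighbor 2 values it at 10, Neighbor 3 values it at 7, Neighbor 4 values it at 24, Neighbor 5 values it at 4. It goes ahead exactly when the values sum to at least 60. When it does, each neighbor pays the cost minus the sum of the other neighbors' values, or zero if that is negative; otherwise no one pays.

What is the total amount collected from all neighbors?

29

Total value 70 ≥ cost 60, so it is built.
Neighbor 1: others sum to 45; max(0, 60 - 45) = 15.
Neighbor 2: others sum to 60; max(0, 60 - 60) = 0.
Neighbor 3: others sum to 63; max(0, 60 - 63) = 0.
Neighbor 4: others sum to 46; max(0, 60 - 46) = 14.
Neighbor 5: others sum to 66; max(0, 60 - 66) = 0.
Total collected = 15 + 0 + 0 + 14 + 0 = 29.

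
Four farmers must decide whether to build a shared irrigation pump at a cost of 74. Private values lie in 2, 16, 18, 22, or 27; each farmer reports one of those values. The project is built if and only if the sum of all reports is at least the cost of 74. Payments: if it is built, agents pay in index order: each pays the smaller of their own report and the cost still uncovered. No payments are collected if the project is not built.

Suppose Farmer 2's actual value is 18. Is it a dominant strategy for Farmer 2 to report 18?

Consider the case where Farmer 1 reports 16, Farmer 3 reports 16 and Farmer 4 reports 27.
Truthful report 18: project built, pays 18, utility 18 - 18 = 0.
Report 16 instead: project built, pays 16, utility 18 - 16 = 2.
Since 2 > 0, reporting 16 is strictly better here, so truthful reporting is not dominant.

No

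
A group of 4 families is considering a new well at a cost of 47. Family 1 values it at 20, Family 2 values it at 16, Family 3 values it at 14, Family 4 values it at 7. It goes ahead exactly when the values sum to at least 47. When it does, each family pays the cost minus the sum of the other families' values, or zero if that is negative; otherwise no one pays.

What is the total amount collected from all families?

20

Total value 57 ≥ cost 47, so it is built.
Family 1: others sum to 37; max(0, 47 - 37) = 10.
Family 2: others sum to 41; max(0, 47 - 41) = 6.
Family 3: others sum to 43; max(0, 47 - 43) = 4.
Family 4: others sum to 50; max(0, 47 - 50) = 0.
Total collected = 10 + 6 + 4 + 0 = 20.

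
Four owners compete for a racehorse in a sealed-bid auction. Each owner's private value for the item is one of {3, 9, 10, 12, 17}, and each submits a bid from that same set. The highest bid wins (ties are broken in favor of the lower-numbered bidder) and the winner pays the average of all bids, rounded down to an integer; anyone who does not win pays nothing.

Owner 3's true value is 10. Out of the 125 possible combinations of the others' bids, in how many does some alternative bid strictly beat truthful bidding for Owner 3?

Others bid (3, 3, 12): truth gives 0; bid 12 gives 3 > 0. Violating.
Others bid (3, 9, 12): truth gives 0; bid 12 gives 1 > 0. Violating.
Others bid (3, 10, 3): truth gives 0; bid 12 gives 3 > 0. Violating.
Others bid (3, 10, 9): truth gives 0; bid 12 gives 2 > 0. Violating.
Others bid (3, 3, 3): truth gives 6; no alternative beats it.
Others bid (3, 3, 9): truth gives 4; no alternative beats it.
(Checking all 125 profiles: 16 have a profitable deviation, 109 do not.)

16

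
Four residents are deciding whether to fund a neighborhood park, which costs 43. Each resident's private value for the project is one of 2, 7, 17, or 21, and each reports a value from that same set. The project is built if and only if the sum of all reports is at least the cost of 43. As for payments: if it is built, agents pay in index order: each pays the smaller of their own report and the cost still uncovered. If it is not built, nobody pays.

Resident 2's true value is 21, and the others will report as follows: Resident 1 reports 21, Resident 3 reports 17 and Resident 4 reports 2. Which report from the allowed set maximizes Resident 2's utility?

Report 2: project not built, utility 0.
Report 7: project built, pays 7, utility 21 - 7 = 14.
Report 17: project built, pays 17, utility 21 - 17 = 4.
Report 21: project built, pays 21, utility 21 - 21 = 0.
The best choice is 7 with utility 14.

7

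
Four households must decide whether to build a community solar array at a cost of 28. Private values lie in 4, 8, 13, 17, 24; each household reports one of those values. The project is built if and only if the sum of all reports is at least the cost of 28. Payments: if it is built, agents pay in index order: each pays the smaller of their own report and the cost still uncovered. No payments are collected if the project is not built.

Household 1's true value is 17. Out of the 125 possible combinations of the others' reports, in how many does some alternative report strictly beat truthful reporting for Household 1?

124

Others report (4, 4, 8): truth gives 0; report 13 gives 4 > 0. Violating.
Others report (4, 4, 13): truth gives 0; report 8 gives 9 > 0. Violating.
Others report (4, 4, 17): truth gives 0; report 4 gives 13 > 0. Violating.
Others report (4, 4, 24): truth gives 0; report 4 gives 13 > 0. Violating.
Others report (4, 4, 4): truth gives 0; no alternative beats it.
(Checking all 125 profiles: 124 have a profitable deviation, 1 does not.)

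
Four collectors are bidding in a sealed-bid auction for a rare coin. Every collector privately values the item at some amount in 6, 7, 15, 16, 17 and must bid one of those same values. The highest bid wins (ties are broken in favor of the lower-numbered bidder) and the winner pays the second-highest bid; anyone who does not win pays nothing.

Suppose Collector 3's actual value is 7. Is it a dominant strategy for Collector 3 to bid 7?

Yes

Check each profile of the others' bids and compare truth against every alternative bid.
Others bid (6, 6, 6): truth gives 1, best alternative gives 1.
Others bid (6, 6, 7): truth gives 0, best alternative gives 0.
Others bid (6, 6, 15): truth gives 0, best alternative gives 0.
Others bid (6, 6, 16): truth gives 0, best alternative gives 0.
Others bid (6, 6, 17): truth gives 0, best alternative gives 0.
Others bid (6, 7, 6): truth gives 0, best alternative gives 0.
(Remaining 119 profiles checked similarly; truth is weakly best in each.)
In every case the truthful bid is at least as good as any alternative, so it is a dominant strategy.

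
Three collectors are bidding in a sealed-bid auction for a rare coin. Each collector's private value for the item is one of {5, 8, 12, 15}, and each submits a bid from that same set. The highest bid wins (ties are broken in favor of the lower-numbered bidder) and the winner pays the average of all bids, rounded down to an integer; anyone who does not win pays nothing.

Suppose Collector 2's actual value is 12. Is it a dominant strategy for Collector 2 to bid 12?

Consider the case where Collector 1 bids 5 and Collector 3 bids 5.
Truthful bid 12: wins, pays 7, utility 12 - 7 = 5.
Bid 8 instead: wins, pays 6, utility 12 - 6 = 6.
Since 6 > 5, bidding 8 is strictly better here, so truthful bidding is not dominant.

No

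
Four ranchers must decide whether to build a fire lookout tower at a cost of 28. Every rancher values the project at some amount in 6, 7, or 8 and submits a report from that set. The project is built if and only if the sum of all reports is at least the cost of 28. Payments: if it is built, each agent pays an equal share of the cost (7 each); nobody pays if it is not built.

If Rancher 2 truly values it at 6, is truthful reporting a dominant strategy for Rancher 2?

Yes

Check each profile of the others' reports and compare truth against every alternative report.
Others report (6, 7, 8): truth gives 0, best alternative gives -1.
Others report (6, 8, 7): truth gives 0, best alternative gives -1.
Others report (7, 6, 8): truth gives 0, best alternative gives -1.
Others report (7, 7, 7): truth gives 0, best alternative gives -1.
Others report (7, 8, 6): truth gives 0, best alternative gives -1.
Others report (8, 6, 7): truth gives 0, best alternative gives -1.
(Remaining 21 profiles checked similarly; truth is weakly best in each.)
In every case the truthful report is at least as good as any alternative, so it is a dominant strategy.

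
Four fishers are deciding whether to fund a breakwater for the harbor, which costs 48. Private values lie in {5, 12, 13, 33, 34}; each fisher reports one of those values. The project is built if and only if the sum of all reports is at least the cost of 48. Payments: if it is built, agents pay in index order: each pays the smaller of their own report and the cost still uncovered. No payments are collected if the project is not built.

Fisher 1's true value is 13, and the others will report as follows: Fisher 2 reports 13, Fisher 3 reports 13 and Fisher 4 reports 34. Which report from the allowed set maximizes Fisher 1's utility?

Report 5: project built, pays 5, utility 13 - 5 = 8.
Report 12: project built, pays 12, utility 13 - 12 = 1.
Report 13: project built, pays 13, utility 13 - 13 = 0.
Report 33: project built, pays 33, utility 13 - 33 = -20.
Report 34: project built, pays 34, utility 13 - 34 = -21.
The best choice is 5 with utility 8.

5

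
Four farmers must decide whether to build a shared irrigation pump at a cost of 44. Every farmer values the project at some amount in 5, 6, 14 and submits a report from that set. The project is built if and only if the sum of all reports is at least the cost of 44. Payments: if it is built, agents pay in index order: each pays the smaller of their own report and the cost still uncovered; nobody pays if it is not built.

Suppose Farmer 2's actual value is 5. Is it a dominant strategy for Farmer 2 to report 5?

Yes

Check each profile of the others' reports and compare truth against every alternative report.
Others report (14, 14, 14): truth gives 0, best alternative gives -1.
Others report (5, 5, 5): truth gives 0, best alternative gives 0.
Others report (5, 5, 6): truth gives 0, best alternative gives 0.
Others report (5, 5, 14): truth gives 0, best alternative gives 0.
Others report (5, 6, 5): truth gives 0, best alternative gives 0.
Others report (5, 6, 6): truth gives 0, best alternative gives 0.
(Remaining 21 profiles checked similarly; truth is weakly best in each.)
In every case the truthful report is at least as good as any alternative, so it is a dominant strategy.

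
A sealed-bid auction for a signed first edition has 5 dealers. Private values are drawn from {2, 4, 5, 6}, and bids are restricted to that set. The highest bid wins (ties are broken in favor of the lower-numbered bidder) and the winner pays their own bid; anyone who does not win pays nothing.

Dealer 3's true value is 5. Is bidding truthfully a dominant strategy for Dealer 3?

No

Consider the case where Dealer 1 bids 2, Dealer 2 bids 2, Dealer 4 bids 2 and Dealer 5 bids 2.
Truthful bid 5: wins, pays 5, utility 5 - 5 = 0.
Bid 4 instead: wins, pays 4, utility 5 - 4 = 1.
Since 1 > 0, bidding 4 is strictly better here, so truthful bidding is not dominant.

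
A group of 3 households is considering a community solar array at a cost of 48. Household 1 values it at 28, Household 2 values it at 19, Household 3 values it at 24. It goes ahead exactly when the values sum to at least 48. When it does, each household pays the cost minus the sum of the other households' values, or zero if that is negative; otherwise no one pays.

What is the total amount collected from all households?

6

Total value 71 ≥ cost 48, so it is built.
Household 1: others sum to 43; max(0, 48 - 43) = 5.
Household 2: others sum to 52; max(0, 48 - 52) = 0.
Household 3: others sum to 47; max(0, 48 - 47) = 1.
Total collected = 5 + 0 + 1 = 6.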